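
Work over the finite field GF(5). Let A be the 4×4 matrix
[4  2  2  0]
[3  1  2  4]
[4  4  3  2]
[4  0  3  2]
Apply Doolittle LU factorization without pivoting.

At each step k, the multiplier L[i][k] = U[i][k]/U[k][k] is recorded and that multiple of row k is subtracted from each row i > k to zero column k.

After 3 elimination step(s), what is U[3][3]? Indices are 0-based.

Step 1: pivot at (0,0) is 4.
  row1 ← row1 − (2)·row0  ⇒  L[1][0]=2, U row1=(0, 2, 3, 4)
  row2 ← row2 − (1)·row0  ⇒  L[2][0]=1, U row2=(0, 2, 1, 2)
  row3 ← row3 − (1)·row0  ⇒  L[3][0]=1, U row3=(0, 3, 1, 2)
Step 2: pivot at (1,1) is 2.
  row2 ← row2 − (1)·row1  ⇒  L[2][1]=1, U row2=(0, 0, 3, 3)
  row3 ← row3 − (4)·row1  ⇒  L[3][1]=4, U row3=(0, 0, 4, 1)
Step 3: pivot at (2,2) is 3.
  row3 ← row3 − (3)·row2  ⇒  L[3][2]=3, U row3=(0, 0, 0, 2)

U[3][3] = 2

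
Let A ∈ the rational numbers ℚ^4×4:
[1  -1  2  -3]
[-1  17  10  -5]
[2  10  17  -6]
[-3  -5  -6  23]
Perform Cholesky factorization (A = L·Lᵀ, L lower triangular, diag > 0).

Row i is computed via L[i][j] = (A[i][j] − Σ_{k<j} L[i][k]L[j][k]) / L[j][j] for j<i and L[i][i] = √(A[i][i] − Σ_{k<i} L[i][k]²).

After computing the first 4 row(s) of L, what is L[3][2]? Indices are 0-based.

Step 1: L[0][0] = √(1) = 1.
  L[1][0] = (-1) / L[0][0] = -1.
Step 2: L[1][1] = √(16) = 4.
  L[2][0] = (2) / L[0][0] = 2.
  L[2][1] = (12) / L[1][1] = 3.
Step 3: L[2][2] = √(4) = 2.
  L[3][0] = (-3) / L[0][0] = -3.
  L[3][1] = (-8) / L[1][1] = -2.
  L[3][2] = (6) / L[2][2] = 3.
Step 4: L[3][3] = √(1) = 1.

L[3][2] = 3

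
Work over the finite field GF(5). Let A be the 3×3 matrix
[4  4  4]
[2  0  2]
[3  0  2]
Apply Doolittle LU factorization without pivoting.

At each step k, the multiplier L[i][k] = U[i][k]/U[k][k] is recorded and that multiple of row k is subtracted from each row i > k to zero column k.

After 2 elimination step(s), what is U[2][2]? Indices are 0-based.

[col 0] pivot 4
  R1 -= 3*R0 → (0, 3, 0)  (L[1][0] := 3)
  R2 -= 2*R0 → (0, 2, 4)  (L[2][0] := 2)
[col 1] pivot 3
  R2 -= 4*R1 → (0, 0, 4)  (L[2][1] := 4)

U[2][2] = 4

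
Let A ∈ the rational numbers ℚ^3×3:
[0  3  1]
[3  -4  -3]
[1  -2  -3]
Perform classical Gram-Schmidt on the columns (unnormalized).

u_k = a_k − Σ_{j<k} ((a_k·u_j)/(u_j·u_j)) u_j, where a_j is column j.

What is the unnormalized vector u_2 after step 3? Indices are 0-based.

u_2 = (-16/47, 24/47, -72/47)

Step 1: u_0 = a_0 = (0, 3, 1).
Step 2: u_1 = a_1 − (-7/5)·u_0 = (3, 1/5, -3/5).
Step 3: u_2 = a_2 − (-6/5)·u_0 − (21/47)·u_1 = (-16/47, 24/47, -72/47).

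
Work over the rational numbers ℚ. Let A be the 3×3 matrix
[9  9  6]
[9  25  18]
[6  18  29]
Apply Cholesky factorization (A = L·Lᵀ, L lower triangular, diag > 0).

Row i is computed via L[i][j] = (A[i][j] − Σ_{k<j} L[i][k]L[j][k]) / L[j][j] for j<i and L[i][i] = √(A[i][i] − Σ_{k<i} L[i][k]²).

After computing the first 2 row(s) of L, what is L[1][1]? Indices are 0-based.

Step 1: L[0][0] = √(9) = 3.
  L[1][0] = (9) / L[0][0] = 3.
Step 2: L[1][1] = √(16) = 4.

L[1][1] = 4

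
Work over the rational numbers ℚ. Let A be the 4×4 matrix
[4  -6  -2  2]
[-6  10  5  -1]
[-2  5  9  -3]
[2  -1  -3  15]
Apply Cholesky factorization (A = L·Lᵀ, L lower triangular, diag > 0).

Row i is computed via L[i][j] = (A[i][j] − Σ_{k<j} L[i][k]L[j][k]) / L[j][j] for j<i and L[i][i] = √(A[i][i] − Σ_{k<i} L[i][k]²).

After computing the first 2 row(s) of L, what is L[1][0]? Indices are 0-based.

L[1][0] = -3

Step 1: L[0][0] = √(4) = 2.
  L[1][0] = (-6) / L[0][0] = -3.
Step 2: L[1][1] = √(1) = 1.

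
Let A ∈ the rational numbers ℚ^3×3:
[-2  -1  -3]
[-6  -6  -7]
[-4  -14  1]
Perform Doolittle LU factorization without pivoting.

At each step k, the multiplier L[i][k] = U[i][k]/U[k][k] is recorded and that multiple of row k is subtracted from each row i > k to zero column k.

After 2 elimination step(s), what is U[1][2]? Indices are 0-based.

Step 1: pivot at (0,0) is -2.
  row1 ← row1 − (3)·row0  ⇒  L[1][0]=3, U row1=(0, -3, 2)
  row2 ← row2 − (2)·row0  ⇒  L[2][0]=2, U row2=(0, -12, 7)
Step 2: pivot at (1,1) is -3.
  row2 ← row2 − (4)·row1  ⇒  L[2][1]=4, U row2=(0, 0, -1)

U[1][2] = 2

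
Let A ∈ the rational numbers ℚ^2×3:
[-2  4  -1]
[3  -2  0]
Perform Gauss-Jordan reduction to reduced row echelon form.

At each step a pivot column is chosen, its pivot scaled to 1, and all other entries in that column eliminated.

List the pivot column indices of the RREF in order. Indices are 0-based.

step 1: normalize row 0 (÷-2) = (1, -2, 1/2)
  row 1: subtract 3×row0 = (0, 4, -3/2)
step 2: normalize row 1 (÷4) = (0, 1, -3/8)
  row 0: subtract -2×row1 = (1, 0, -1/4)

pivot columns: 0, 1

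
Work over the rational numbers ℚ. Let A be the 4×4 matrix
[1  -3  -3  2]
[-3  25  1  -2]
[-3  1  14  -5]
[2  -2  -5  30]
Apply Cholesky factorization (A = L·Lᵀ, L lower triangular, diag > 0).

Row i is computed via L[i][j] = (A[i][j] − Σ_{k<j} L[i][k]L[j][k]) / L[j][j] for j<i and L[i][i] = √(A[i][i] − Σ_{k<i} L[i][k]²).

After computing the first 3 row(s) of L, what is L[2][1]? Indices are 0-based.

Step 1: L[0][0] = √(1) = 1.
  L[1][0] = (-3) / L[0][0] = -3.
Step 2: L[1][1] = √(16) = 4.
  L[2][0] = (-3) / L[0][0] = -3.
  L[2][1] = (-8) / L[1][1] = -2.
Step 3: L[2][2] = √(1) = 1.

L[2][1] = -2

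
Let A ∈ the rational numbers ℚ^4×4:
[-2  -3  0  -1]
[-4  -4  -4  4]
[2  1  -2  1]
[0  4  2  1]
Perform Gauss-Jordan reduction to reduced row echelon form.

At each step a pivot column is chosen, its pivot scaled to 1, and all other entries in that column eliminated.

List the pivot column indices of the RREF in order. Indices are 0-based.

pivot columns: 0, 1, 2, 3

[1] R0 /= -2  ⇒  (1, 3/2, 0, 1/2)
     R1 -= -4·R0  ⇒  (0, 2, -4, 6)
     R2 -= 2·R0  ⇒  (0, -2, -2, 0)
[2] R1 /= 2  ⇒  (0, 1, -2, 3)
     R0 -= 3/2·R1  ⇒  (1, 0, 3, -4)
     R2 -= -2·R1  ⇒  (0, 0, -6, 6)
     R3 -= 4·R1  ⇒  (0, 0, 10, -11)
[3] R2 /= -6  ⇒  (0, 0, 1, -1)
     R0 -= 3·R2  ⇒  (1, 0, 0, -1)
     R1 -= -2·R2  ⇒  (0, 1, 0, 1)
     R3 -= 10·R2  ⇒  (0, 0, 0, -1)
[4] R3 /= -1  ⇒  (0, 0, 0, 1)
     R0 -= -1·R3  ⇒  (1, 0, 0, 0)
     R1 -= 1·R3  ⇒  (0, 1, 0, 0)
     R2 -= -1·R3  ⇒  (0, 0, 1, 0)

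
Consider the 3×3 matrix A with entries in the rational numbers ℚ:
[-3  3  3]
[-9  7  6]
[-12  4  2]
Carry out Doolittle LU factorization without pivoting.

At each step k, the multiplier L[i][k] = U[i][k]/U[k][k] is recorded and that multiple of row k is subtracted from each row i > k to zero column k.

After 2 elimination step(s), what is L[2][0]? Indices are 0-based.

L[2][0] = 4

[col 0] pivot -3
  R1 -= 3*R0 → (0, -2, -3)  (L[1][0] := 3)
  R2 -= 4*R0 → (0, -8, -10)  (L[2][0] := 4)
[col 1] pivot -2
  R2 -= 4*R1 → (0, 0, 2)  (L[2][1] := 4)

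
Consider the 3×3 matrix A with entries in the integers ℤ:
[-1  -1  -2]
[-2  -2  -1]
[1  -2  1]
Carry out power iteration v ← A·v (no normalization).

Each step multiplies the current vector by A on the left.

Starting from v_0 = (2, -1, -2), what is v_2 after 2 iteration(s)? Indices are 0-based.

v_2 = (-7, -8, 5)

v_0 = (2, -1, -2).
v_1 = A·v_0 = (3, 0, 2).
v_2 = A·v_1 = (-7, -8, 5).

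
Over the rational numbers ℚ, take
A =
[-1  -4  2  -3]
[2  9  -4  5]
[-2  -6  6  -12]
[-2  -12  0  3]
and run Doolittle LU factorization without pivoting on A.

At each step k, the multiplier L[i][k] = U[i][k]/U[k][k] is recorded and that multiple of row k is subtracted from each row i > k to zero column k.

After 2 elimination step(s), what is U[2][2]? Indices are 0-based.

Step 1: pivot at (0,0) is -1.
  row1 ← row1 − (-2)·row0  ⇒  L[1][0]=-2, U row1=(0, 1, 0, -1)
  row2 ← row2 − (2)·row0  ⇒  L[2][0]=2, U row2=(0, 2, 2, -6)
  row3 ← row3 − (2)·row0  ⇒  L[3][0]=2, U row3=(0, -4, -4, 9)
Step 2: pivot at (1,1) is 1.
  row2 ← row2 − (2)·row1  ⇒  L[2][1]=2, U row2=(0, 0, 2, -4)
  row3 ← row3 − (-4)·row1  ⇒  L[3][1]=-4, U row3=(0, 0, -4, 5)

U[2][2] = 2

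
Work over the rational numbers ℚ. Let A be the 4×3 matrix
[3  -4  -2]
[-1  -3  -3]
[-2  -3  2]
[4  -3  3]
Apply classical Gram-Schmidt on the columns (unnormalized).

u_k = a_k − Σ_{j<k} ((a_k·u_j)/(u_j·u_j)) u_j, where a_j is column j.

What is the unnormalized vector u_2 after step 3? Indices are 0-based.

u_2 = (-155/71, -509/213, 605/213, 524/213)

Step 1: u_0 = a_0 = (3, -1, -2, 4).
Step 2: u_1 = a_1 − (-1/2)·u_0 = (-5/2, -7/2, -4, -1).
Step 3: u_2 = a_2 − (1/6)·u_0 − (9/71)·u_1 = (-155/71, -509/213, 605/213, 524/213).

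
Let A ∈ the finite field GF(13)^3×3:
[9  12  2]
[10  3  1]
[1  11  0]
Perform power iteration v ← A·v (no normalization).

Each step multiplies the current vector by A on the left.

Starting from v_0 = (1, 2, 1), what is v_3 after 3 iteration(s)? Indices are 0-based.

v_0 = (1, 2, 1).
v_1 = A·v_0 = (9, 4, 10).
v_2 = A·v_1 = (6, 8, 1).
v_3 = A·v_2 = (9, 7, 3).

v_3 = (9, 7, 3)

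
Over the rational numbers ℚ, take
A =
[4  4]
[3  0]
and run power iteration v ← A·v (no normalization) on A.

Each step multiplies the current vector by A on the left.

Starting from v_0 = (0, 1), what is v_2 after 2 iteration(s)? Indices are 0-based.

v_0 = (0, 1).
v_1 = A·v_0 = (4, 0).
v_2 = A·v_1 = (16, 12).

v_2 = (16, 12)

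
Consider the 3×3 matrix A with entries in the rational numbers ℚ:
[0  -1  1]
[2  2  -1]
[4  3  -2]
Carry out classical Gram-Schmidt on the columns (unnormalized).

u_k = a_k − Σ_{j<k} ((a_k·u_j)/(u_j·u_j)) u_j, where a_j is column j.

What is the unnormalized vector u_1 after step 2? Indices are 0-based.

u_1 = (-1, 2/5, -1/5)

Step 1: u_0 = a_0 = (0, 2, 4).
Step 2: u_1 = a_1 − (4/5)·u_0 = (-1, 2/5, -1/5).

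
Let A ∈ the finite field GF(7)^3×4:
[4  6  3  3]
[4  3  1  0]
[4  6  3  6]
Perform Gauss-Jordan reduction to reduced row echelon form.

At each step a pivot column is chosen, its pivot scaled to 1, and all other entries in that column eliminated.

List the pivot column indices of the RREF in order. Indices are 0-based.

step 1: normalize row 0 (÷4) = (1, 5, 6, 6)
  row 1: subtract 4×row0 = (0, 4, 5, 4)
  row 2: subtract 4×row0 = (0, 0, 0, 3)
step 2: normalize row 1 (÷4) = (0, 1, 3, 1)
  row 0: subtract 5×row1 = (1, 0, 5, 1)
skip col 2 (zero from row 2)
step 3: normalize row 2 (÷3) = (0, 0, 0, 1)
  row 0: subtract 1×row2 = (1, 0, 5, 0)
  row 1: subtract 1×row2 = (0, 1, 3, 0)

pivot columns: 0, 1, 3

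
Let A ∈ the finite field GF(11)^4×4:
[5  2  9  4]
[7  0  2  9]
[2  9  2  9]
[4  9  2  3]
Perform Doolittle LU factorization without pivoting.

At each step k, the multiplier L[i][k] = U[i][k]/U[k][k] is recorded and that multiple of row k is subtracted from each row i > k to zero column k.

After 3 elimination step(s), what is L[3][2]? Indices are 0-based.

k=0: U[0][0]=5
  eliminate (1,0): mult=8, new row 1: (0, 6, 7, 10); set L[1][0]=8
  eliminate (2,0): mult=7, new row 2: (0, 6, 5, 3); set L[2][0]=7
  eliminate (3,0): mult=3, new row 3: (0, 3, 8, 2); set L[3][0]=3
k=1: U[1][1]=6
  eliminate (2,1): mult=1, new row 2: (0, 0, 9, 4); set L[2][1]=1
  eliminate (3,1): mult=6, new row 3: (0, 0, 10, 8); set L[3][1]=6
k=2: U[2][2]=9
  eliminate (3,2): mult=6, new row 3: (0, 0, 0, 6); set L[3][2]=6

L[3][2] = 6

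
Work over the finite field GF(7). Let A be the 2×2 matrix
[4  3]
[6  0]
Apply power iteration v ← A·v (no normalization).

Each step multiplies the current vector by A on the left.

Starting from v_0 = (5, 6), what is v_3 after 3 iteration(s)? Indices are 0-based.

v_3 = (0, 3)

v_0 = (5, 6).
v_1 = A·v_0 = (3, 2).
v_2 = A·v_1 = (4, 4).
v_3 = A·v_2 = (0, 3).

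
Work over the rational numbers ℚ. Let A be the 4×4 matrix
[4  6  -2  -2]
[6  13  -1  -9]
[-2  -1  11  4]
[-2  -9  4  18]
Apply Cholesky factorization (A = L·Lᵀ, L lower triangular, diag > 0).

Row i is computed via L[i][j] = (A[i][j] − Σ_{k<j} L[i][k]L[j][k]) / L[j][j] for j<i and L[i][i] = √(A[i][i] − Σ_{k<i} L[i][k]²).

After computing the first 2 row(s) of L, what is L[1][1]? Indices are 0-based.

Step 1: L[0][0] = √(4) = 2.
  L[1][0] = (6) / L[0][0] = 3.
Step 2: L[1][1] = √(4) = 2.

L[1][1] = 2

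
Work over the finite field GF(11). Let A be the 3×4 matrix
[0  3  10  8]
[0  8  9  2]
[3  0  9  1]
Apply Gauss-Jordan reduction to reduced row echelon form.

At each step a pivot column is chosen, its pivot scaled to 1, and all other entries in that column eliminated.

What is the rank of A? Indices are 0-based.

rank = 3

[1] R0 <-> R2
[1] R0 /= 3  ⇒  (1, 0, 3, 4)
[2] R1 /= 8  ⇒  (0, 1, 8, 3)
     R2 -= 3·R1  ⇒  (0, 0, 8, 10)
[3] R2 /= 8  ⇒  (0, 0, 1, 4)
     R0 -= 3·R2  ⇒  (1, 0, 0, 3)
     R1 -= 8·R2  ⇒  (0, 1, 0, 4)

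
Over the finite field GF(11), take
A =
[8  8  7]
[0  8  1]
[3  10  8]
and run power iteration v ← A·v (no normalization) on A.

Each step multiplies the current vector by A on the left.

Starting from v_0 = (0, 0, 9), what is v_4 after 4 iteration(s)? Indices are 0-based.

v_4 = (8, 10, 6)

v_0 = (0, 0, 9).
v_1 = A·v_0 = (8, 9, 6).
v_2 = A·v_1 = (2, 1, 8).
v_3 = A·v_2 = (3, 5, 3).
v_4 = A·v_3 = (8, 10, 6).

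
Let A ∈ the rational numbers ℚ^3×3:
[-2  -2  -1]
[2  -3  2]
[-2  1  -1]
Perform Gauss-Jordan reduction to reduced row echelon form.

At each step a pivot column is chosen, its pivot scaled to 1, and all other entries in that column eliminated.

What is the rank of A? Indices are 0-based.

rank = 3

step 1: normalize row 0 (÷-2) = (1, 1, 1/2)
  row 1: subtract 2×row0 = (0, -5, 1)
  row 2: subtract -2×row0 = (0, 3, 0)
step 2: normalize row 1 (÷-5) = (0, 1, -1/5)
  row 0: subtract 1×row1 = (1, 0, 7/10)
  row 2: subtract 3×row1 = (0, 0, 3/5)
step 3: normalize row 2 (÷3/5) = (0, 0, 1)
  row 0: subtract 7/10×row2 = (1, 0, 0)
  row 1: subtract -1/5×row2 = (0, 1, 0)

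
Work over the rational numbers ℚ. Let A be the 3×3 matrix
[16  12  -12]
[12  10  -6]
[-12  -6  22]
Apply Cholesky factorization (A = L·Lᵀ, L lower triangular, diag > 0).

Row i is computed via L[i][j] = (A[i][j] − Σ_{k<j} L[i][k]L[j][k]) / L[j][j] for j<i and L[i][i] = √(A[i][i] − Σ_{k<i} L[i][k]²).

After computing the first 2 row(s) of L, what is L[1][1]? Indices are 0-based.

Step 1: L[0][0] = √(16) = 4.
  L[1][0] = (12) / L[0][0] = 3.
Step 2: L[1][1] = √(1) = 1.

L[1][1] = 1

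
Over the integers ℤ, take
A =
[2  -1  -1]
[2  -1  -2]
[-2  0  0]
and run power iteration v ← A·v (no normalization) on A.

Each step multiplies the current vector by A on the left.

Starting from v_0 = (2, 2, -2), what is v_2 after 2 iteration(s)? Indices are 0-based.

v_0 = (2, 2, -2).
v_1 = A·v_0 = (4, 6, -4).
v_2 = A·v_1 = (6, 10, -8).

v_2 = (6, 10, -8)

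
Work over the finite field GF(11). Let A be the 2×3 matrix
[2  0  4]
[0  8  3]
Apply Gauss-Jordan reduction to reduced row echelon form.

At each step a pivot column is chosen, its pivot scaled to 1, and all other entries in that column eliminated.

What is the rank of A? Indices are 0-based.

step 1: normalize row 0 (÷2) = (1, 0, 2)
step 2: normalize row 1 (÷8) = (0, 1, 10)

rank = 2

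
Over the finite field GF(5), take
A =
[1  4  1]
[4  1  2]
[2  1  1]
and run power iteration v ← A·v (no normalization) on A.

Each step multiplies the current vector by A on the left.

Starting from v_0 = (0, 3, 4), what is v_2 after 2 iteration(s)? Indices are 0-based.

v_2 = (2, 4, 0)

v_0 = (0, 3, 4).
v_1 = A·v_0 = (1, 1, 2).
v_2 = A·v_1 = (2, 4, 0).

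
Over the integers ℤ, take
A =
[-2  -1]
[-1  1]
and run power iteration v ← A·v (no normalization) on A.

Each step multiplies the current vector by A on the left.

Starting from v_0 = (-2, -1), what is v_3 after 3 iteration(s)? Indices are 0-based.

v_0 = (-2, -1).
v_1 = A·v_0 = (5, 1).
v_2 = A·v_1 = (-11, -4).
v_3 = A·v_2 = (26, 7).

v_3 = (26, 7)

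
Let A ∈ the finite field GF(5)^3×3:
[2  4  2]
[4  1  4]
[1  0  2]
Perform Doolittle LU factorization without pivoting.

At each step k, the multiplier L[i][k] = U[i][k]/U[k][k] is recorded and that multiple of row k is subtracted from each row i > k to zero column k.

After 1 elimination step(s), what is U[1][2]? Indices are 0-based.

U[1][2] = 0

k=0: U[0][0]=2
  eliminate (1,0): mult=2, new row 1: (0, 3, 0); set L[1][0]=2
  eliminate (2,0): mult=3, new row 2: (0, 3, 1); set L[2][0]=3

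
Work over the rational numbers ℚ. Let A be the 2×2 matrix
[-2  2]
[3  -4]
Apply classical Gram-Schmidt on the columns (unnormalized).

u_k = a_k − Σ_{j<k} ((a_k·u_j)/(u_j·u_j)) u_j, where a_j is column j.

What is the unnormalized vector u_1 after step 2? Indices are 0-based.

u_1 = (-6/13, -4/13)

Step 1: u_0 = a_0 = (-2, 3).
Step 2: u_1 = a_1 − (-16/13)·u_0 = (-6/13, -4/13).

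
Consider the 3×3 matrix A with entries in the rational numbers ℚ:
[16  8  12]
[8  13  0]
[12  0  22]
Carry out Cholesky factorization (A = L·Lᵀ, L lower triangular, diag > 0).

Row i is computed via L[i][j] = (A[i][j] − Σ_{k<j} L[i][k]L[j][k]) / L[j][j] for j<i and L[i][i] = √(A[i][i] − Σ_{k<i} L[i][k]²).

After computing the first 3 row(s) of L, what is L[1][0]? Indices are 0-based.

Step 1: L[0][0] = √(16) = 4.
  L[1][0] = (8) / L[0][0] = 2.
Step 2: L[1][1] = √(9) = 3.
  L[2][0] = (12) / L[0][0] = 3.
  L[2][1] = (-6) / L[1][1] = -2.
Step 3: L[2][2] = √(9) = 3.

L[1][0] = 2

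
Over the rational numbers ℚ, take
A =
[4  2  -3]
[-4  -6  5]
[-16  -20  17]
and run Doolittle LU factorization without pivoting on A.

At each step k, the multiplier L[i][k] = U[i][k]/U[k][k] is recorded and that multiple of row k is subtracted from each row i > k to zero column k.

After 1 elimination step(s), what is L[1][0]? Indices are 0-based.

k=0: U[0][0]=4
  eliminate (1,0): mult=-1, new row 1: (0, -4, 2); set L[1][0]=-1
  eliminate (2,0): mult=-4, new row 2: (0, -12, 5); set L[2][0]=-4

L[1][0] = -1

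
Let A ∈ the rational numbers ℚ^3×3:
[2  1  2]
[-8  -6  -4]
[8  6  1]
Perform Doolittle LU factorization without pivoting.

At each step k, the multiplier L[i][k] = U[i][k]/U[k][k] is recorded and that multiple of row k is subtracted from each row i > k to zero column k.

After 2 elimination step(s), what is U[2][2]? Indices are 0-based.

Step 1: pivot at (0,0) is 2.
  row1 ← row1 − (-4)·row0  ⇒  L[1][0]=-4, U row1=(0, -2, 4)
  row2 ← row2 − (4)·row0  ⇒  L[2][0]=4, U row2=(0, 2, -7)
Step 2: pivot at (1,1) is -2.
  row2 ← row2 − (-1)·row1  ⇒  L[2][1]=-1, U row2=(0, 0, -3)

U[2][2] = -3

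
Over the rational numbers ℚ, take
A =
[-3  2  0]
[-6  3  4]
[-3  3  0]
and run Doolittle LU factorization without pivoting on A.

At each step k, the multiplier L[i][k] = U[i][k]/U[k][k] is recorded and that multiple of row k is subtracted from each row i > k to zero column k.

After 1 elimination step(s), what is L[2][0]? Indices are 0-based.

L[2][0] = 1

k=0: U[0][0]=-3
  eliminate (1,0): mult=2, new row 1: (0, -1, 4); set L[1][0]=2
  eliminate (2,0): mult=1, new row 2: (0, 1, 0); set L[2][0]=1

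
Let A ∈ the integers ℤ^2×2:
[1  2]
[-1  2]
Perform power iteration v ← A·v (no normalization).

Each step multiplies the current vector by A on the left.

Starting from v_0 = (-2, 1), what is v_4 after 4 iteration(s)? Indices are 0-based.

v_0 = (-2, 1).
v_1 = A·v_0 = (0, 4).
v_2 = A·v_1 = (8, 8).
v_3 = A·v_2 = (24, 8).
v_4 = A·v_3 = (40, -8).

v_4 = (40, -8)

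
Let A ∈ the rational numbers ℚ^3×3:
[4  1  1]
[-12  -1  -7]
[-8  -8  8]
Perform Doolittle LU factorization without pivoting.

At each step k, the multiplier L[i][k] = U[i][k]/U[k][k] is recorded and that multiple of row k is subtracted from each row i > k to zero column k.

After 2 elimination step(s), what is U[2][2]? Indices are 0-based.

[col 0] pivot 4
  R1 -= -3*R0 → (0, 2, -4)  (L[1][0] := -3)
  R2 -= -2*R0 → (0, -6, 10)  (L[2][0] := -2)
[col 1] pivot 2
  R2 -= -3*R1 → (0, 0, -2)  (L[2][1] := -3)

U[2][2] = -2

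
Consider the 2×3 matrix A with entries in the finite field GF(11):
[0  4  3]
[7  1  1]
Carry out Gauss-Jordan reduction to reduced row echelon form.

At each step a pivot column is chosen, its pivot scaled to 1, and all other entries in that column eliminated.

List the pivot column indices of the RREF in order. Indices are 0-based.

pivot(0,0): swap R0↔R1
pivot(0,0)=7: scale R0 → (1, 8, 8)
pivot(1,1)=4: scale R1 → (0, 1, 9)
  clear (0,1): R0 −= (8)R1 → (1, 0, 2)

pivot columns: 0, 1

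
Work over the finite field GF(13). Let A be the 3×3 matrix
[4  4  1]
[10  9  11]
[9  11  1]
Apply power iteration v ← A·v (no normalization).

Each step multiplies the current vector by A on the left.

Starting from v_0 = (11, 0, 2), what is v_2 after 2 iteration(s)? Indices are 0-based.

v_0 = (11, 0, 2).
v_1 = A·v_0 = (7, 2, 10).
v_2 = A·v_1 = (7, 3, 4).

v_2 = (7, 3, 4)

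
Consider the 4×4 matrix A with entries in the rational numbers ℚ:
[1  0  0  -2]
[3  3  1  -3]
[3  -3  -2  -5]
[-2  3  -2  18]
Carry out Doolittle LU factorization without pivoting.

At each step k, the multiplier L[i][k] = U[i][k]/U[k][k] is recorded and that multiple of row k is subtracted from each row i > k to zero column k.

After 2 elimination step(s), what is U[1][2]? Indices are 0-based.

U[1][2] = 1

[col 0] pivot 1
  R1 -= 3*R0 → (0, 3, 1, 3)  (L[1][0] := 3)
  R2 -= 3*R0 → (0, -3, -2, 1)  (L[2][0] := 3)
  R3 -= -2*R0 → (0, 3, -2, 14)  (L[3][0] := -2)
[col 1] pivot 3
  R2 -= -1*R1 → (0, 0, -1, 4)  (L[2][1] := -1)
  R3 -= 1*R1 → (0, 0, -3, 11)  (L[3][1] := 1)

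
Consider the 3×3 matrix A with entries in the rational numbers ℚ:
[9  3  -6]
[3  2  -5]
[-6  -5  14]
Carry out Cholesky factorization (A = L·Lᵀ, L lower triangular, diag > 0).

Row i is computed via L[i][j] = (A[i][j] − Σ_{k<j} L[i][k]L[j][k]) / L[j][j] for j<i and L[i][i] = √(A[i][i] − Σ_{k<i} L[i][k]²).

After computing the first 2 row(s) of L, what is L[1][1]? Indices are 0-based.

Step 1: L[0][0] = √(9) = 3.
  L[1][0] = (3) / L[0][0] = 1.
Step 2: L[1][1] = √(1) = 1.

L[1][1] = 1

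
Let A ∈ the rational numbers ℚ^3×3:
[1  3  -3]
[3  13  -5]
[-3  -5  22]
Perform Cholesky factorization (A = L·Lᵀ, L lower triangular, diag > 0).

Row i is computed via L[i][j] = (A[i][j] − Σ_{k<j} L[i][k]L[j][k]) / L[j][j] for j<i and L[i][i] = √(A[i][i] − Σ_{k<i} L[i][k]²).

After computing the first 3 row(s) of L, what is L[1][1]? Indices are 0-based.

L[1][1] = 2

Step 1: L[0][0] = √(1) = 1.
  L[1][0] = (3) / L[0][0] = 3.
Step 2: L[1][1] = √(4) = 2.
  L[2][0] = (-3) / L[0][0] = -3.
  L[2][1] = (4) / L[1][1] = 2.
Step 3: L[2][2] = √(9) = 3.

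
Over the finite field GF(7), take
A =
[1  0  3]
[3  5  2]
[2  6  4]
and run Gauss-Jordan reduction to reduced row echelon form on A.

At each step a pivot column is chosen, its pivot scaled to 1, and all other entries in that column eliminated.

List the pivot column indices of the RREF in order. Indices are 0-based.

pivot columns: 0, 1, 2

[1] R0 /= 1  ⇒  (1, 0, 3)
     R1 -= 3·R0  ⇒  (0, 5, 0)
     R2 -= 2·R0  ⇒  (0, 6, 5)
[2] R1 /= 5  ⇒  (0, 1, 0)
     R2 -= 6·R1  ⇒  (0, 0, 5)
[3] R2 /= 5  ⇒  (0, 0, 1)
     R0 -= 3·R2  ⇒  (1, 0, 0)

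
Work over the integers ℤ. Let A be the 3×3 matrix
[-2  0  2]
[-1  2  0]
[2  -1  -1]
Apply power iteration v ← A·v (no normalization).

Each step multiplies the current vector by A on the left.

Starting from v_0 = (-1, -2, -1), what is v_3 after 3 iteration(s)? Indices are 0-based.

v_0 = (-1, -2, -1).
v_1 = A·v_0 = (0, -3, 1).
v_2 = A·v_1 = (2, -6, 2).
v_3 = A·v_2 = (0, -14, 8).

v_3 = (0, -14, 8)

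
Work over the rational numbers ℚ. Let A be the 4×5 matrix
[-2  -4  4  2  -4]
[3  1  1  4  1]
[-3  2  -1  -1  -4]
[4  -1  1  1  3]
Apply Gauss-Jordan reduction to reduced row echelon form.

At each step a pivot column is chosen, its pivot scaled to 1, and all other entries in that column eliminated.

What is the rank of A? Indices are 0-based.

rank = 4

[1] R0 /= -2  ⇒  (1, 2, -2, -1, 2)
     R1 -= 3·R0  ⇒  (0, -5, 7, 7, -5)
     R2 -= -3·R0  ⇒  (0, 8, -7, -4, 2)
     R3 -= 4·R0  ⇒  (0, -9, 9, 5, -5)
[2] R1 /= -5  ⇒  (0, 1, -7/5, -7/5, 1)
     R0 -= 2·R1  ⇒  (1, 0, 4/5, 9/5, 0)
     R2 -= 8·R1  ⇒  (0, 0, 21/5, 36/5, -6)
     R3 -= -9·R1  ⇒  (0, 0, -18/5, -38/5, 4)
[3] R2 /= 21/5  ⇒  (0, 0, 1, 12/7, -10/7)
     R0 -= 4/5·R2  ⇒  (1, 0, 0, 3/7, 8/7)
     R1 -= -7/5·R2  ⇒  (0, 1, 0, 1, -1)
     R3 -= -18/5·R2  ⇒  (0, 0, 0, -10/7, -8/7)
[4] R3 /= -10/7  ⇒  (0, 0, 0, 1, 4/5)
     R0 -= 3/7·R3  ⇒  (1, 0, 0, 0, 4/5)
     R1 -= 1·R3  ⇒  (0, 1, 0, 0, -9/5)
     R2 -= 12/7·R3  ⇒  (0, 0, 1, 0, -14/5)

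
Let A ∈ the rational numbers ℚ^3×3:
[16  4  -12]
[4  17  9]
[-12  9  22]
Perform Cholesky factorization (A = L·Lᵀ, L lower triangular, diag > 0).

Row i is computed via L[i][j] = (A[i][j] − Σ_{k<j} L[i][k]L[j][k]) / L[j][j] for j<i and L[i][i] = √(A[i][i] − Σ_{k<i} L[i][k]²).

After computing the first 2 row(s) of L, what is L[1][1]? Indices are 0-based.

Step 1: L[0][0] = √(16) = 4.
  L[1][0] = (4) / L[0][0] = 1.
Step 2: L[1][1] = √(16) = 4.

L[1][1] = 4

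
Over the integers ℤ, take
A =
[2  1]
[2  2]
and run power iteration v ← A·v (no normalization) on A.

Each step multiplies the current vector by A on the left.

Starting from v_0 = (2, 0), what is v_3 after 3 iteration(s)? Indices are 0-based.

v_3 = (40, 56)

v_0 = (2, 0).
v_1 = A·v_0 = (4, 4).
v_2 = A·v_1 = (12, 16).
v_3 = A·v_2 = (40, 56).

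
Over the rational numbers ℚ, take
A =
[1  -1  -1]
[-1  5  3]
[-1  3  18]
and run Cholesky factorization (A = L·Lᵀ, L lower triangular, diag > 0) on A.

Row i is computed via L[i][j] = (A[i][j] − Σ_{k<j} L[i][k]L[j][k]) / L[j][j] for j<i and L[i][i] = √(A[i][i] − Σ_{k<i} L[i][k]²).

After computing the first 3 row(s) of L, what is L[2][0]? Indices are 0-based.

L[2][0] = -1

Step 1: L[0][0] = √(1) = 1.
  L[1][0] = (-1) / L[0][0] = -1.
Step 2: L[1][1] = √(4) = 2.
  L[2][0] = (-1) / L[0][0] = -1.
  L[2][1] = (2) / L[1][1] = 1.
Step 3: L[2][2] = √(16) = 4.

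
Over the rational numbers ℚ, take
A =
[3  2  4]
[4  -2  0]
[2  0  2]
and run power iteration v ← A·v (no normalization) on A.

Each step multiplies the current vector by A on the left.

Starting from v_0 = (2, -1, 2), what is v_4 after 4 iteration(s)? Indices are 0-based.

v_0 = (2, -1, 2).
v_1 = A·v_0 = (12, 10, 8).
v_2 = A·v_1 = (88, 28, 40).
v_3 = A·v_2 = (480, 296, 256).
v_4 = A·v_3 = (3056, 1328, 1472).

v_4 = (3056, 1328, 1472)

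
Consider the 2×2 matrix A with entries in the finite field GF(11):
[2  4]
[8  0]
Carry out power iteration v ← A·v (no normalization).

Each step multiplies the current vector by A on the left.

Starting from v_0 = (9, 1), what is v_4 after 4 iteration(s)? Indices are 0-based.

v_4 = (6, 10)

v_0 = (9, 1).
v_1 = A·v_0 = (0, 6).
v_2 = A·v_1 = (2, 0).
v_3 = A·v_2 = (4, 5).
v_4 = A·v_3 = (6, 10).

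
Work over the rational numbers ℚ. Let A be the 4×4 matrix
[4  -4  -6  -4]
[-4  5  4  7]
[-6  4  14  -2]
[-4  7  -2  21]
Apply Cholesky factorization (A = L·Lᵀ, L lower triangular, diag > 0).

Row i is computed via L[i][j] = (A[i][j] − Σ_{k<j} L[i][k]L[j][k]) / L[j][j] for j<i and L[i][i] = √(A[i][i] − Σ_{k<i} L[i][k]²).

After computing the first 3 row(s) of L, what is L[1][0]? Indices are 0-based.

Step 1: L[0][0] = √(4) = 2.
  L[1][0] = (-4) / L[0][0] = -2.
Step 2: L[1][1] = √(1) = 1.
  L[2][0] = (-6) / L[0][0] = -3.
  L[2][1] = (-2) / L[1][1] = -2.
Step 3: L[2][2] = √(1) = 1.

L[1][0] = -2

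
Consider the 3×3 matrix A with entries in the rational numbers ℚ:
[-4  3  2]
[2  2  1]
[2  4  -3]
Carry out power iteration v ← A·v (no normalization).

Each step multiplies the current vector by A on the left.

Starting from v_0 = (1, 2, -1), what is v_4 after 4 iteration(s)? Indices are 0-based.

v_0 = (1, 2, -1).
v_1 = A·v_0 = (0, 5, 13).
v_2 = A·v_1 = (41, 23, -19).
v_3 = A·v_2 = (-133, 109, 231).
v_4 = A·v_3 = (1321, 183, -523).

v_4 = (1321, 183, -523)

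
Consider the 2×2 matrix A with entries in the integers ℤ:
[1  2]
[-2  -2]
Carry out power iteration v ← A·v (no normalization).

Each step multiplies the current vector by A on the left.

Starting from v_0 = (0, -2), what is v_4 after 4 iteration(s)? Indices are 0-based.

v_4 = (-12, 8)

v_0 = (0, -2).
v_1 = A·v_0 = (-4, 4).
v_2 = A·v_1 = (4, 0).
v_3 = A·v_2 = (4, -8).
v_4 = A·v_3 = (-12, 8).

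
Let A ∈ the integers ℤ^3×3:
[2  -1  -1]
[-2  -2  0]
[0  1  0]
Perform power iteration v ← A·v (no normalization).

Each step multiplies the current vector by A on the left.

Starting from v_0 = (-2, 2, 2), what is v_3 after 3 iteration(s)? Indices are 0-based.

v_3 = (-52, 4, 16)

v_0 = (-2, 2, 2).
v_1 = A·v_0 = (-8, 0, 2).
v_2 = A·v_1 = (-18, 16, 0).
v_3 = A·v_2 = (-52, 4, 16).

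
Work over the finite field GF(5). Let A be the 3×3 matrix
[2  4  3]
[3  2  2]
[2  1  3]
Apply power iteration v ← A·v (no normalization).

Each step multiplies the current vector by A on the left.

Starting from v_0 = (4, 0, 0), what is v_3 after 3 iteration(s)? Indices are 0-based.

v_3 = (3, 1, 1)

v_0 = (4, 0, 0).
v_1 = A·v_0 = (3, 2, 3).
v_2 = A·v_1 = (3, 4, 2).
v_3 = A·v_2 = (3, 1, 1).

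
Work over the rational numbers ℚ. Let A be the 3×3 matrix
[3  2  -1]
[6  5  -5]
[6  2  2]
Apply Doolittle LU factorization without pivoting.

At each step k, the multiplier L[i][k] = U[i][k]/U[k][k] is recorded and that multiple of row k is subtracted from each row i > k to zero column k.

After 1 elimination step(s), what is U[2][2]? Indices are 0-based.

k=0: U[0][0]=3
  eliminate (1,0): mult=2, new row 1: (0, 1, -3); set L[1][0]=2
  eliminate (2,0): mult=2, new row 2: (0, -2, 4); set L[2][0]=2

U[2][2] = 4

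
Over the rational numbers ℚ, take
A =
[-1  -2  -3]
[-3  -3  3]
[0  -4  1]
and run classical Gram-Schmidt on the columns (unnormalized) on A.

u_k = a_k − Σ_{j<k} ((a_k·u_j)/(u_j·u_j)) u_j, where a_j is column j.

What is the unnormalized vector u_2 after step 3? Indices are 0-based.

u_2 = (-612/169, 204/169, 153/169)

Step 1: u_0 = a_0 = (-1, -3, 0).
Step 2: u_1 = a_1 − (11/10)·u_0 = (-9/10, 3/10, -4).
Step 3: u_2 = a_2 − (-3/5)·u_0 − (-4/169)·u_1 = (-612/169, 204/169, 153/169).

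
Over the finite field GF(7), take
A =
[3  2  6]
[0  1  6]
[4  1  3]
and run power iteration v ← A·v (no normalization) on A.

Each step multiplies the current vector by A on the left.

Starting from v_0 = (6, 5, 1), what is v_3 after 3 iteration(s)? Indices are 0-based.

v_0 = (6, 5, 1).
v_1 = A·v_0 = (6, 4, 4).
v_2 = A·v_1 = (1, 0, 5).
v_3 = A·v_2 = (5, 2, 5).

v_3 = (5, 2, 5)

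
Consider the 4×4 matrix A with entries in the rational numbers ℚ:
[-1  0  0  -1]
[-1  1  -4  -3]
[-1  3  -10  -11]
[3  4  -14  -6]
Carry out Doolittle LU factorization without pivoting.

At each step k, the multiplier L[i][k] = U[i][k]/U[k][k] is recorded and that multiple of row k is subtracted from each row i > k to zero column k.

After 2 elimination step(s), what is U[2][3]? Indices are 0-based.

U[2][3] = -4

k=0: U[0][0]=-1
  eliminate (1,0): mult=1, new row 1: (0, 1, -4, -2); set L[1][0]=1
  eliminate (2,0): mult=1, new row 2: (0, 3, -10, -10); set L[2][0]=1
  eliminate (3,0): mult=-3, new row 3: (0, 4, -14, -9); set L[3][0]=-3
k=1: U[1][1]=1
  eliminate (2,1): mult=3, new row 2: (0, 0, 2, -4); set L[2][1]=3
  eliminate (3,1): mult=4, new row 3: (0, 0, 2, -1); set L[3][1]=4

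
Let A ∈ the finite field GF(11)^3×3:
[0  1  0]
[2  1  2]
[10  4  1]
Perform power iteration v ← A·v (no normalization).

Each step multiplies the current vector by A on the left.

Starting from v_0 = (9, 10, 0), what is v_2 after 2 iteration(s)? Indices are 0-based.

v_0 = (9, 10, 0).
v_1 = A·v_0 = (10, 6, 9).
v_2 = A·v_1 = (6, 0, 1).

v_2 = (6, 0, 1)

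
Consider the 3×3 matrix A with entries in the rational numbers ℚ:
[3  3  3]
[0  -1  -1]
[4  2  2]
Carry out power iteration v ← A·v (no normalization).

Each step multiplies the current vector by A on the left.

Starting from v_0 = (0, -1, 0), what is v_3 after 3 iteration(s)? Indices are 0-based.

v_3 = (-75, 13, -74)

v_0 = (0, -1, 0).
v_1 = A·v_0 = (-3, 1, -2).
v_2 = A·v_1 = (-12, 1, -14).
v_3 = A·v_2 = (-75, 13, -74).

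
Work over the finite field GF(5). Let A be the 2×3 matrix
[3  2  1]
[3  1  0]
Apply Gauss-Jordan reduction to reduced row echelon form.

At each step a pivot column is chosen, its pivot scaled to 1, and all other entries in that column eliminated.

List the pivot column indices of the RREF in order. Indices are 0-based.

[1] R0 /= 3  ⇒  (1, 4, 2)
     R1 -= 3·R0  ⇒  (0, 4, 4)
[2] R1 /= 4  ⇒  (0, 1, 1)
     R0 -= 4·R1  ⇒  (1, 0, 3)

pivot columns: 0, 1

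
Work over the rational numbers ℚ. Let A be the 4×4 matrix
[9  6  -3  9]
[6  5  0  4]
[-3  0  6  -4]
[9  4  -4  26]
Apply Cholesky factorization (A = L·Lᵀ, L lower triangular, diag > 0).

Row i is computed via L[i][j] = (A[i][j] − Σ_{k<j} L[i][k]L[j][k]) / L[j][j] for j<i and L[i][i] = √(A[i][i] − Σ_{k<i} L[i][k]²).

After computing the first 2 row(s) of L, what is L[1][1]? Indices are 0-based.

L[1][1] = 1

Step 1: L[0][0] = √(9) = 3.
  L[1][0] = (6) / L[0][0] = 2.
Step 2: L[1][1] = √(1) = 1.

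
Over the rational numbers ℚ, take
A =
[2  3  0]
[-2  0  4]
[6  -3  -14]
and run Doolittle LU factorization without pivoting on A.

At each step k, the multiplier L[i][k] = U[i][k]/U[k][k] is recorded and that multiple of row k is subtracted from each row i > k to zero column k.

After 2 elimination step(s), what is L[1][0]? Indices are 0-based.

L[1][0] = -1

[col 0] pivot 2
  R1 -= -1*R0 → (0, 3, 4)  (L[1][0] := -1)
  R2 -= 3*R0 → (0, -12, -14)  (L[2][0] := 3)
[col 1] pivot 3
  R2 -= -4*R1 → (0, 0, 2)  (L[2][1] := -4)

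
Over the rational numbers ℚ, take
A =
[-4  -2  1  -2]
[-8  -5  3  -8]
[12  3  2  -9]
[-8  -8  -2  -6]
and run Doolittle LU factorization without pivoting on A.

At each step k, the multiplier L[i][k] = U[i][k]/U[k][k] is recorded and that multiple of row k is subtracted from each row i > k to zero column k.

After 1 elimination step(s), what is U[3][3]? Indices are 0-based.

Step 1: pivot at (0,0) is -4.
  row1 ← row1 − (2)·row0  ⇒  L[1][0]=2, U row1=(0, -1, 1, -4)
  row2 ← row2 − (-3)·row0  ⇒  L[2][0]=-3, U row2=(0, -3, 5, -15)
  row3 ← row3 − (2)·row0  ⇒  L[3][0]=2, U row3=(0, -4, -4, -2)

U[3][3] = -2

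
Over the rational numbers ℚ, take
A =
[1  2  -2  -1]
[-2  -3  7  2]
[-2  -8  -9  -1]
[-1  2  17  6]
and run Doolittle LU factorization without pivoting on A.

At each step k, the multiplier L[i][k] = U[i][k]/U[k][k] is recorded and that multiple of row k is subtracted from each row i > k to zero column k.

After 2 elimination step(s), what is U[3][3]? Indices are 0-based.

[col 0] pivot 1
  R1 -= -2*R0 → (0, 1, 3, 0)  (L[1][0] := -2)
  R2 -= -2*R0 → (0, -4, -13, -3)  (L[2][0] := -2)
  R3 -= -1*R0 → (0, 4, 15, 5)  (L[3][0] := -1)
[col 1] pivot 1
  R2 -= -4*R1 → (0, 0, -1, -3)  (L[2][1] := -4)
  R3 -= 4*R1 → (0, 0, 3, 5)  (L[3][1] := 4)

U[3][3] = 5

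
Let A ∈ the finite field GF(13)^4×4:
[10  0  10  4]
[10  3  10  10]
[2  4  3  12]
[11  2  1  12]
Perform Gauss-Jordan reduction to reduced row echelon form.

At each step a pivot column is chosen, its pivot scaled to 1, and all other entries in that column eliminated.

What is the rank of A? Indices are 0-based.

pivot(0,0)=10: scale R0 → (1, 0, 1, 3)
  clear (1,0): R1 −= (10)R0 → (0, 3, 0, 6)
  clear (2,0): R2 −= (2)R0 → (0, 4, 1, 6)
  clear (3,0): R3 −= (11)R0 → (0, 2, 3, 5)
pivot(1,1)=3: scale R1 → (0, 1, 0, 2)
  clear (2,1): R2 −= (4)R1 → (0, 0, 1, 11)
  clear (3,1): R3 −= (2)R1 → (0, 0, 3, 1)
pivot(2,2)=1: scale R2 → (0, 0, 1, 11)
  clear (0,2): R0 −= (1)R2 → (1, 0, 0, 5)
  clear (3,2): R3 −= (3)R2 → (0, 0, 0, 7)
pivot(3,3)=7: scale R3 → (0, 0, 0, 1)
  clear (0,3): R0 −= (5)R3 → (1, 0, 0, 0)
  clear (1,3): R1 −= (2)R3 → (0, 1, 0, 0)
  clear (2,3): R2 −= (11)R3 → (0, 0, 1, 0)

rank = 4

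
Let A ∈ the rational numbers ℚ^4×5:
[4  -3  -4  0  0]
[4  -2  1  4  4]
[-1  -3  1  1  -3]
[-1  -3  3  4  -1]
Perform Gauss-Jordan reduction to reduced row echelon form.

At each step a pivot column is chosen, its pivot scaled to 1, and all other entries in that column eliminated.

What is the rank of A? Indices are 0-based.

rank = 4

step 1: normalize row 0 (÷4) = (1, -3/4, -1, 0, 0)
  row 1: subtract 4×row0 = (0, 1, 5, 4, 4)
  row 2: subtract -1×row0 = (0, -15/4, 0, 1, -3)
  row 3: subtract -1×row0 = (0, -15/4, 2, 4, -1)
step 2: normalize row 1 (÷1) = (0, 1, 5, 4, 4)
  row 0: subtract -3/4×row1 = (1, 0, 11/4, 3, 3)
  row 2: subtract -15/4×row1 = (0, 0, 75/4, 16, 12)
  row 3: subtract -15/4×row1 = (0, 0, 83/4, 19, 14)
step 3: normalize row 2 (÷75/4) = (0, 0, 1, 64/75, 16/25)
  row 0: subtract 11/4×row2 = (1, 0, 0, 49/75, 31/25)
  row 1: subtract 5×row2 = (0, 1, 0, -4/15, 4/5)
  row 3: subtract 83/4×row2 = (0, 0, 0, 97/75, 18/25)
step 4: normalize row 3 (÷97/75) = (0, 0, 0, 1, 54/97)
  row 0: subtract 49/75×row3 = (1, 0, 0, 0, 85/97)
  row 1: subtract -4/15×row3 = (0, 1, 0, 0, 92/97)
  row 2: subtract 64/75×row3 = (0, 0, 1, 0, 16/97)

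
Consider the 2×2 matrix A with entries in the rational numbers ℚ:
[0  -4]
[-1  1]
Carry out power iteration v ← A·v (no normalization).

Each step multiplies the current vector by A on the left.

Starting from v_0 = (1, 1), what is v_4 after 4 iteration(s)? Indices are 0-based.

v_0 = (1, 1).
v_1 = A·v_0 = (-4, 0).
v_2 = A·v_1 = (0, 4).
v_3 = A·v_2 = (-16, 4).
v_4 = A·v_3 = (-16, 20).

v_4 = (-16, 20)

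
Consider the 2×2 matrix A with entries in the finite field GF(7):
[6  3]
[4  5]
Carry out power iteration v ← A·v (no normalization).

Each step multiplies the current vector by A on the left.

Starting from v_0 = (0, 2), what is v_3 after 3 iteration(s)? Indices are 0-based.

v_3 = (2, 4)

v_0 = (0, 2).
v_1 = A·v_0 = (6, 3).
v_2 = A·v_1 = (3, 4).
v_3 = A·v_2 = (2, 4).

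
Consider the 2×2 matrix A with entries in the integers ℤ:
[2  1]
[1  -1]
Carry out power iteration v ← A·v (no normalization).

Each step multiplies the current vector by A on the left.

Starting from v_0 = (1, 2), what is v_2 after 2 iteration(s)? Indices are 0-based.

v_2 = (7, 5)

v_0 = (1, 2).
v_1 = A·v_0 = (4, -1).
v_2 = A·v_1 = (7, 5).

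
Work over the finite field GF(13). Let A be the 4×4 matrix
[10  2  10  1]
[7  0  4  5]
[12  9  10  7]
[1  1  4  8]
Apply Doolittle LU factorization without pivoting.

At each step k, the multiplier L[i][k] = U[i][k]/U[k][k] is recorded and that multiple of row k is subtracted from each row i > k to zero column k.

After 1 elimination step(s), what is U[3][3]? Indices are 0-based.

U[3][3] = 4

k=0: U[0][0]=10
  eliminate (1,0): mult=2, new row 1: (0, 9, 10, 3); set L[1][0]=2
  eliminate (2,0): mult=9, new row 2: (0, 4, 11, 11); set L[2][0]=9
  eliminate (3,0): mult=4, new row 3: (0, 6, 3, 4); set L[3][0]=4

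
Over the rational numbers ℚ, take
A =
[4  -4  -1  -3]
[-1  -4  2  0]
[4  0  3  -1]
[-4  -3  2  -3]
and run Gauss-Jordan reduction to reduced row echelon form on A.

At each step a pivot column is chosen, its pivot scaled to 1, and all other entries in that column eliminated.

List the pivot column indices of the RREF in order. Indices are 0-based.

step 1: normalize row 0 (÷4) = (1, -1, -1/4, -3/4)
  row 1: subtract -1×row0 = (0, -5, 7/4, -3/4)
  row 2: subtract 4×row0 = (0, 4, 4, 2)
  row 3: subtract -4×row0 = (0, -7, 1, -6)
step 2: normalize row 1 (÷-5) = (0, 1, -7/20, 3/20)
  row 0: subtract -1×row1 = (1, 0, -3/5, -3/5)
  row 2: subtract 4×row1 = (0, 0, 27/5, 7/5)
  row 3: subtract -7×row1 = (0, 0, -29/20, -99/20)
step 3: normalize row 2 (÷27/5) = (0, 0, 1, 7/27)
  row 0: subtract -3/5×row2 = (1, 0, 0, -4/9)
  row 1: subtract -7/20×row2 = (0, 1, 0, 13/54)
  row 3: subtract -29/20×row2 = (0, 0, 0, -247/54)
step 4: normalize row 3 (÷-247/54) = (0, 0, 0, 1)
  row 0: subtract -4/9×row3 = (1, 0, 0, 0)
  row 1: subtract 13/54×row3 = (0, 1, 0, 0)
  row 2: subtract 7/27×row3 = (0, 0, 1, 0)

pivot columns: 0, 1, 2, 3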